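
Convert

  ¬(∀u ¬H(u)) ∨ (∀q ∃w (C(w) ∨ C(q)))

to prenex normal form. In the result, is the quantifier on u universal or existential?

existential

Drive negations inward (¬∀x A ≡ ∃x ¬A, ¬∃x A ≡ ∀x ¬A, De Morgan for ∧/∨):
  (∃u H(u)) ∨ (∀q ∃w (C(w) ∨ C(q)))
All bound variables are already distinct, so no renaming is needed.
Pull the quantifiers to the front (each side's bound variable is not free in the other side):
  ∃u ∀q ∃w (H(u) ∨ C(w) ∨ C(q))
The quantifier ∀u sits under an odd number of negations, so it flips to ∃u.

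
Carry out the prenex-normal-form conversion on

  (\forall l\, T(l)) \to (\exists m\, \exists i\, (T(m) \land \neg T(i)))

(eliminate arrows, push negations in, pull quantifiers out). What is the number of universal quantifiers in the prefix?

0

Rewrite implications/biconditionals: A → B as ¬A ∨ B.
  \neg (\forall l\, T(l)) \lor (\exists m\, \exists i\, (T(m) \land \neg T(i)))
Push ¬ through the quantifiers and connectives to reach negation normal form:
  (\exists l\, \neg T(l)) \lor (\exists m\, \exists i\, (T(m) \land \neg T(i)))
All bound variables are already distinct, so no renaming is needed.
Extract every quantifier outward, since the variables are now distinct and don't occur free across branches:
  \exists l\, \exists m\, \exists i\, (\neg T(l) \lor T(m) \land \neg T(i))
The prefix is \exists l \exists m \exists i: 0 universal, 3 existential.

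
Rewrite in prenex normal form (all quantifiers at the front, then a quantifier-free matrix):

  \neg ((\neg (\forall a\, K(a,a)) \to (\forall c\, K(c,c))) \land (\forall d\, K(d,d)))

\exists a\, \exists c\, \exists d\, (\neg K(a,a) \land \neg K(c,c) \lor \neg K(d,d))

First replace A → B with ¬A ∨ B.
  \neg ((\neg \neg (\forall a\, K(a,a)) \lor (\forall c\, K(c,c))) \land (\forall d\, K(d,d)))
Drive negations inward (¬∀x A ≡ ∃x ¬A, ¬∃x A ≡ ∀x ¬A, De Morgan for ∧/∨):
  (\exists a\, \neg K(a,a)) \land (\exists c\, \neg K(c,c)) \lor (\exists d\, \neg K(d,d))
Extract every quantifier outward, since the variables are now distinct and don't occur free across branches:
  \exists a\, \exists c\, \exists d\, (\neg K(a,a) \land \neg K(c,c) \lor \neg K(d,d))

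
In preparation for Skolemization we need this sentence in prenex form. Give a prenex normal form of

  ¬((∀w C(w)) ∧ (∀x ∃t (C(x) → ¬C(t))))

∃w ∃x ∀t (¬C(w) ∨ C(x) ∧ C(t))

First replace A → B with ¬A ∨ B.
  ¬((∀w C(w)) ∧ (∀x ∃t (¬C(x) ∨ ¬C(t))))
Move each ¬ inward, flipping quantifiers it crosses:
  (∃w ¬C(w)) ∨ (∃x ∀t (C(x) ∧ C(t)))
All bound variables are already distinct, so no renaming is needed.
Pull the quantifiers to the front (each side's bound variable is not free in the other side):
  ∃w ∃x ∀t (¬C(w) ∨ C(x) ∧ C(t))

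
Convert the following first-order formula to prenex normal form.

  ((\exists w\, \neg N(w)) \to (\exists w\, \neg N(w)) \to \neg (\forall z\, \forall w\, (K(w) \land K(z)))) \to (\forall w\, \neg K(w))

Eliminate → and ↔ using ¬ and ∨.
  \neg (\neg (\exists w\, \neg N(w)) \lor \neg (\exists w\, \neg N(w)) \lor \neg (\forall z\, \forall w\, (K(w) \land K(z)))) \lor (\forall w\, \neg K(w))
Move each ¬ inward, flipping quantifiers it crosses:
  (\exists w\, \neg N(w)) \land (\exists w\, \neg N(w)) \land (\forall z\, \forall w\, (K(w) \land K(z))) \lor (\forall w\, \neg K(w))
Give each quantifier a distinct variable: w↦z1, w↦v, w↦u1.
  (\exists w\, \neg N(w)) \land (\exists z1\, \neg N(z1)) \land (\forall z\, \forall v\, (K(v) \land K(z))) \lor (\forall u1\, \neg K(u1))
Pull the quantifiers to the front (each side's bound variable is not free in the other side):
  \exists w\, \exists z1\, \forall z\, \forall v\, \forall u1\, (\neg N(w) \land \neg N(z1) \land K(v) \land K(z) \lor \neg K(u1))

\exists w\, \exists z1\, \forall z\, \forall v\, \forall u1\, (\neg N(w) \land \neg N(z1) \land K(v) \land K(z) \lor \neg K(u1))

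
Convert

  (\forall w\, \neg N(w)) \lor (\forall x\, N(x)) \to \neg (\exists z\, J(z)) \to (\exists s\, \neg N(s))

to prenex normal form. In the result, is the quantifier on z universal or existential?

existential

Eliminate → and ↔ using ¬ and ∨.
  \neg ((\forall w\, \neg N(w)) \lor (\forall x\, N(x))) \lor \neg \neg (\exists z\, J(z)) \lor (\exists s\, \neg N(s))
Move each ¬ inward, flipping quantifiers it crosses:
  (\exists w\, N(w)) \land (\exists x\, \neg N(x)) \lor (\exists z\, J(z)) \lor (\exists s\, \neg N(s))
All bound variables are already distinct, so no renaming is needed.
Extract every quantifier outward, since the variables are now distinct and don't occur free across branches:
  \exists w\, \exists x\, \exists z\, \exists s\, (N(w) \land \neg N(x) \lor J(z) \lor \neg N(s))
The quantifier \exists z sits under an even number of negations (counting the antecedent side of each →), so it remains existential.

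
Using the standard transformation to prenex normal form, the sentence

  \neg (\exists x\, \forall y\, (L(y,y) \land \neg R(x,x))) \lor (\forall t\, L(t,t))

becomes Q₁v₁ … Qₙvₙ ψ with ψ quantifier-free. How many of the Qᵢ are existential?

1

Drive negations inward (¬∀x A ≡ ∃x ¬A, ¬∃x A ≡ ∀x ¬A, De Morgan for ∧/∨):
  (\forall x\, \exists y\, (\neg L(y,y) \lor R(x,x))) \lor (\forall t\, L(t,t))
Finally move all quantifiers to the prefix:
  \forall x\, \exists y\, \forall t\, (\neg L(y,y) \lor R(x,x) \lor L(t,t))
The prefix is \forall x \exists y \forall t: 2 universal, 1 existential.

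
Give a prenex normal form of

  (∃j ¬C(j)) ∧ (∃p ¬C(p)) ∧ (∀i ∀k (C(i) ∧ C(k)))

∃j ∃p ∀i ∀k (¬C(j) ∧ ¬C(p) ∧ C(i) ∧ C(k))

Finally move all quantifiers to the prefix:
  ∃j ∃p ∀i ∀k (¬C(j) ∧ ¬C(p) ∧ C(i) ∧ C(k))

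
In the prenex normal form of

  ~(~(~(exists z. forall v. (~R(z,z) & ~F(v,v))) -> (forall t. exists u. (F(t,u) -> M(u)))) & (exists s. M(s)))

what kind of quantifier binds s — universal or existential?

Rewrite implications/biconditionals: A → B as ¬A ∨ B.
  ~(~(~~(exists z. forall v. (~R(z,z) & ~F(v,v))) | (forall t. exists u. (~F(t,u) | M(u)))) & (exists s. M(s)))
Push ¬ through the quantifiers and connectives to reach negation normal form:
  (exists z. forall v. (~R(z,z) & ~F(v,v))) | (forall t. exists u. (~F(t,u) | M(u))) | (forall s. ~M(s))
All bound variables are already distinct, so no renaming is needed.
Pull the quantifiers to the front (each side's bound variable is not free in the other side):
  exists z. forall v. forall t. exists u. forall s. (~R(z,z) & ~F(v,v) | ~F(t,u) | M(u) | ~M(s))
The quantifier exists s sits under an odd number of negations (counting the antecedent side of each →), so it flips to forall s.

universal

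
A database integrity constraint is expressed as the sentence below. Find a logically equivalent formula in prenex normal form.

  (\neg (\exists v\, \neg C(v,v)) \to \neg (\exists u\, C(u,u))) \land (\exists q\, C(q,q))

\exists v\, \forall u\, \exists q\, ((\neg C(v,v) \lor \neg C(u,u)) \land C(q,q))

Rewrite implications/biconditionals: A → B as ¬A ∨ B.
  (\neg \neg (\exists v\, \neg C(v,v)) \lor \neg (\exists u\, C(u,u))) \land (\exists q\, C(q,q))
Push ¬ through the quantifiers and connectives to reach negation normal form:
  ((\exists v\, \neg C(v,v)) \lor (\forall u\, \neg C(u,u))) \land (\exists q\, C(q,q))
Pull the quantifiers to the front (each side's bound variable is not free in the other side):
  \exists v\, \forall u\, \exists q\, ((\neg C(v,v) \lor \neg C(u,u)) \land C(q,q))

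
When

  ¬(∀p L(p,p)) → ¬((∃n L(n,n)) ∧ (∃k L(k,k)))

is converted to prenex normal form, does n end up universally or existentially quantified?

First replace A → B with ¬A ∨ B.
  ¬¬(∀p L(p,p)) ∨ ¬((∃n L(n,n)) ∧ (∃k L(k,k)))
Move each ¬ inward, flipping quantifiers it crosses:
  (∀p L(p,p)) ∨ (∀n ¬L(n,n)) ∨ (∀k ¬L(k,k))
Finally move all quantifiers to the prefix:
  ∀p ∀n ∀k (L(p,p) ∨ ¬L(n,n) ∨ ¬L(k,k))
The quantifier ∃n sits under an odd number of negations (counting the antecedent side of each →), so it flips to ∀n.

universal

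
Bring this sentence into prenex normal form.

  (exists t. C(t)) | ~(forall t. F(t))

Drive negations inward (¬∀x A ≡ ∃x ¬A, ¬∃x A ≡ ∀x ¬A, De Morgan for ∧/∨):
  (exists t. C(t)) | (exists t. ~F(t))
Rename bound variables to avoid capture: t↦x1.
  (exists t. C(t)) | (exists x1. ~F(x1))
Pull the quantifiers to the front (each side's bound variable is not free in the other side):
  exists t. exists x1. (C(t) | ~F(x1))

exists t. exists x1. (C(t) | ~F(x1))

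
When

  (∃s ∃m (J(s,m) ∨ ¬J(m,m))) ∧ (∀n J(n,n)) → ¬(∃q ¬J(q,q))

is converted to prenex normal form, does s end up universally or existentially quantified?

universal

Eliminate → and ↔ using ¬ and ∨.
  ¬((∃s ∃m (J(s,m) ∨ ¬J(m,m))) ∧ (∀n J(n,n))) ∨ ¬(∃q ¬J(q,q))
Move each ¬ inward, flipping quantifiers it crosses:
  (∀s ∀m (¬J(s,m) ∧ J(m,m))) ∨ (∃n ¬J(n,n)) ∨ (∀q J(q,q))
All bound variables are already distinct, so no renaming is needed.
Extract every quantifier outward, since the variables are now distinct and don't occur free across branches:
  ∀s ∀m ∃n ∀q (¬J(s,m) ∧ J(m,m) ∨ ¬J(n,n) ∨ J(q,q))
The quantifier ∃s sits under an odd number of negations (counting the antecedent side of each →), so it flips to ∀s.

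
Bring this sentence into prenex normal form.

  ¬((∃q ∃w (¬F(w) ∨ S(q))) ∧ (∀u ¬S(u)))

∀q ∀w ∃u (F(w) ∧ ¬S(q) ∨ S(u))

Drive negations inward (¬∀x A ≡ ∃x ¬A, ¬∃x A ≡ ∀x ¬A, De Morgan for ∧/∨):
  (∀q ∀w (F(w) ∧ ¬S(q))) ∨ (∃u S(u))
All bound variables are already distinct, so no renaming is needed.
Pull the quantifiers to the front (each side's bound variable is not free in the other side):
  ∀q ∀w ∃u (F(w) ∧ ¬S(q) ∨ S(u))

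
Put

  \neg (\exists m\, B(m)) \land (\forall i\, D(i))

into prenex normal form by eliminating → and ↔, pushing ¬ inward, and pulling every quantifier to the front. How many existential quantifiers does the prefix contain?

Drive negations inward (¬∀x A ≡ ∃x ¬A, ¬∃x A ≡ ∀x ¬A, De Morgan for ∧/∨):
  (\forall m\, \neg B(m)) \land (\forall i\, D(i))
Finally move all quantifiers to the prefix:
  \forall m\, \forall i\, (\neg B(m) \land D(i))
The prefix is \forall m \forall i: 2 universal, 0 existential.

0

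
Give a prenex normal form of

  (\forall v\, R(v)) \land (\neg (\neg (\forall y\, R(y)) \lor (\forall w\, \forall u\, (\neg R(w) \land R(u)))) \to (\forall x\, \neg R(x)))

First replace A → B with ¬A ∨ B.
  (\forall v\, R(v)) \land (\neg \neg (\neg (\forall y\, R(y)) \lor (\forall w\, \forall u\, (\neg R(w) \land R(u)))) \lor (\forall x\, \neg R(x)))
Move each ¬ inward, flipping quantifiers it crosses:
  (\forall v\, R(v)) \land ((\exists y\, \neg R(y)) \lor (\forall w\, \forall u\, (\neg R(w) \land R(u))) \lor (\forall x\, \neg R(x)))
All bound variables are already distinct, so no renaming is needed.
Extract every quantifier outward, since the variables are now distinct and don't occur free across branches:
  \forall v\, \exists y\, \forall w\, \forall u\, \forall x\, (R(v) \land (\neg R(y) \lor \neg R(w) \land R(u) \lor \neg R(x)))

\forall v\, \exists y\, \forall w\, \forall u\, \forall x\, (R(v) \land (\neg R(y) \lor \neg R(w) \land R(u) \lor \neg R(x)))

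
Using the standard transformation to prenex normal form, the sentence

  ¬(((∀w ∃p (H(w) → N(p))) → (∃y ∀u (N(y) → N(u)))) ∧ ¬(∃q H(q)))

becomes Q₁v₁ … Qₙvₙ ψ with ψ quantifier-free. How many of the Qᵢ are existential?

3

First replace A → B with ¬A ∨ B.
  ¬((¬(∀w ∃p (¬H(w) ∨ N(p))) ∨ (∃y ∀u (¬N(y) ∨ N(u)))) ∧ ¬(∃q H(q)))
Drive negations inward (¬∀x A ≡ ∃x ¬A, ¬∃x A ≡ ∀x ¬A, De Morgan for ∧/∨):
  (∀w ∃p (¬H(w) ∨ N(p))) ∧ (∀y ∃u (N(y) ∧ ¬N(u))) ∨ (∃q H(q))
Extract every quantifier outward, since the variables are now distinct and don't occur free across branches:
  ∀w ∃p ∀y ∃u ∃q ((¬H(w) ∨ N(p)) ∧ N(y) ∧ ¬N(u) ∨ H(q))
The prefix is ∀w ∃p ∀y ∃u ∃q: 2 universal, 3 existential.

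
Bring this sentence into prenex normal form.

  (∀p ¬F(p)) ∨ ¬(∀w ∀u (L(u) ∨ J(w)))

Move each ¬ inward, flipping quantifiers it crosses:
  (∀p ¬F(p)) ∨ (∃w ∃u (¬L(u) ∧ ¬J(w)))
Pull the quantifiers to the front (each side's bound variable is not free in the other side):
  ∀p ∃w ∃u (¬F(p) ∨ ¬L(u) ∧ ¬J(w))

∀p ∃w ∃u (¬F(p) ∨ ¬L(u) ∧ ¬J(w))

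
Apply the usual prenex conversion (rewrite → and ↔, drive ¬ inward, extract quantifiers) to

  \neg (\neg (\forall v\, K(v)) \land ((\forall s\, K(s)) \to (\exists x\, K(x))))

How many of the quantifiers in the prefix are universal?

3

First replace A → B with ¬A ∨ B.
  \neg (\neg (\forall v\, K(v)) \land (\neg (\forall s\, K(s)) \lor (\exists x\, K(x))))
Push ¬ through the quantifiers and connectives to reach negation normal form:
  (\forall v\, K(v)) \lor (\forall s\, K(s)) \land (\forall x\, \neg K(x))
Pull the quantifiers to the front (each side's bound variable is not free in the other side):
  \forall v\, \forall s\, \forall x\, (K(v) \lor K(s) \land \neg K(x))
The prefix is \forall v \forall s \forall x: 3 universal, 0 existential.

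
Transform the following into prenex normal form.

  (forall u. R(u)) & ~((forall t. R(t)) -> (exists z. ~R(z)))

Eliminate → and ↔ using ¬ and ∨.
  (forall u. R(u)) & ~(~(forall t. R(t)) | (exists z. ~R(z)))
Move each ¬ inward, flipping quantifiers it crosses:
  (forall u. R(u)) & (forall t. R(t)) & (forall z. R(z))
All bound variables are already distinct, so no renaming is needed.
Extract every quantifier outward, since the variables are now distinct and don't occur free across branches:
  forall u. forall t. forall z. (R(u) & R(t) & R(z))

forall u. forall t. forall z. (R(u) & R(t) & R(z))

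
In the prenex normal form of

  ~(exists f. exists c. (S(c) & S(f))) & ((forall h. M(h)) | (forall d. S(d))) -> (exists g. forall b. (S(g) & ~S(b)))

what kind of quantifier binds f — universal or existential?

First replace A → B with ¬A ∨ B.
  ~(~(exists f. exists c. (S(c) & S(f))) & ((forall h. M(h)) | (forall d. S(d)))) | (exists g. forall b. (S(g) & ~S(b)))
Push ¬ through the quantifiers and connectives to reach negation normal form:
  (exists f. exists c. (S(c) & S(f))) | (exists h. ~M(h)) & (exists d. ~S(d)) | (exists g. forall b. (S(g) & ~S(b)))
Finally move all quantifiers to the prefix:
  exists f. exists c. exists h. exists d. exists g. forall b. (S(c) & S(f) | ~M(h) & ~S(d) | S(g) & ~S(b))
The quantifier exists f sits under an even number of negations (counting the antecedent side of each →), so it remains existential.

existential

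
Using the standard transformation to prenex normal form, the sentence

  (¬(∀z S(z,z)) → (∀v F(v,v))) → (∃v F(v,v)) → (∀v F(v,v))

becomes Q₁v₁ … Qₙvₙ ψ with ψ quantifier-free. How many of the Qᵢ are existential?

Rewrite implications/biconditionals: A → B as ¬A ∨ B.
  ¬(¬¬(∀z S(z,z)) ∨ (∀v F(v,v))) ∨ ¬(∃v F(v,v)) ∨ (∀v F(v,v))
Push ¬ through the quantifiers and connectives to reach negation normal form:
  (∃z ¬S(z,z)) ∧ (∃v ¬F(v,v)) ∨ (∀v ¬F(v,v)) ∨ (∀v F(v,v))
Standardize variables apart so no two quantifiers bind the same name: v↦q, v↦u.
  (∃z ¬S(z,z)) ∧ (∃v ¬F(v,v)) ∨ (∀q ¬F(q,q)) ∨ (∀u F(u,u))
Pull the quantifiers to the front (each side's bound variable is not free in the other side):
  ∃z ∃v ∀q ∀u (¬S(z,z) ∧ ¬F(v,v) ∨ ¬F(q,q) ∨ F(u,u))
The prefix is ∃z ∃v ∀q ∀u: 2 universal, 2 existential.

2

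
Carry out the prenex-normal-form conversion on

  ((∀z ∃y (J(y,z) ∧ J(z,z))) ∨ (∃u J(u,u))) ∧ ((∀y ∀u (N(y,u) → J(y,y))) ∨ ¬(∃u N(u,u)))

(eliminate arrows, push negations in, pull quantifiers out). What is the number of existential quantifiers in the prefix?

Rewrite implications/biconditionals: A → B as ¬A ∨ B.
  ((∀z ∃y (J(y,z) ∧ J(z,z))) ∨ (∃u J(u,u))) ∧ ((∀y ∀u (¬N(y,u) ∨ J(y,y))) ∨ ¬(∃u N(u,u)))
Push ¬ through the quantifiers and connectives to reach negation normal form:
  ((∀z ∃y (J(y,z) ∧ J(z,z))) ∨ (∃u J(u,u))) ∧ ((∀y ∀u (¬N(y,u) ∨ J(y,y))) ∨ (∀u ¬N(u,u)))
Standardize variables apart so no two quantifiers bind the same name: y↦c, u↦x1, u↦u1.
  ((∀z ∃y (J(y,z) ∧ J(z,z))) ∨ (∃u J(u,u))) ∧ ((∀c ∀x1 (¬N(c,x1) ∨ J(c,c))) ∨ (∀u1 ¬N(u1,u1)))
Extract every quantifier outward, since the variables are now distinct and don't occur free across branches:
  ∀z ∃y ∃u ∀c ∀x1 ∀u1 ((J(y,z) ∧ J(z,z) ∨ J(u,u)) ∧ (¬N(c,x1) ∨ J(c,c) ∨ ¬N(u1,u1)))
The prefix is ∀z ∃y ∃u ∀c ∀x1 ∀u1: 4 universal, 2 existential.

2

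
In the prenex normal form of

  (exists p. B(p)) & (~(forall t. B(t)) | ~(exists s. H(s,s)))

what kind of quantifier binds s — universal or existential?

universal

Drive negations inward (¬∀x A ≡ ∃x ¬A, ¬∃x A ≡ ∀x ¬A, De Morgan for ∧/∨):
  (exists p. B(p)) & ((exists t. ~B(t)) | (forall s. ~H(s,s)))
Finally move all quantifiers to the prefix:
  exists p. exists t. forall s. (B(p) & (~B(t) | ~H(s,s)))
The quantifier exists s sits under an odd number of negations, so it flips to forall s.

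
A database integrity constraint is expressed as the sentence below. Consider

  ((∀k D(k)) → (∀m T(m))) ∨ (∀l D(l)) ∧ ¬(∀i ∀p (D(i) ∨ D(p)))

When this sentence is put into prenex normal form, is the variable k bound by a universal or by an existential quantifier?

Eliminate → and ↔ using ¬ and ∨.
  ¬(∀k D(k)) ∨ (∀m T(m)) ∨ (∀l D(l)) ∧ ¬(∀i ∀p (D(i) ∨ D(p)))
Push ¬ through the quantifiers and connectives to reach negation normal form:
  (∃k ¬D(k)) ∨ (∀m T(m)) ∨ (∀l D(l)) ∧ (∃i ∃p (¬D(i) ∧ ¬D(p)))
All bound variables are already distinct, so no renaming is needed.
Pull the quantifiers to the front (each side's bound variable is not free in the other side):
  ∃k ∀m ∀l ∃i ∃p (¬D(k) ∨ T(m) ∨ D(l) ∧ ¬D(i) ∧ ¬D(p))
The quantifier ∀k sits under an odd number of negations (counting the antecedent side of each →), so it flips to ∃k.

existential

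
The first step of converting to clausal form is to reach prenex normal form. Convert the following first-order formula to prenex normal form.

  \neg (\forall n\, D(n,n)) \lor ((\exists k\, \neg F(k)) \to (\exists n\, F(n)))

First replace A → B with ¬A ∨ B.
  \neg (\forall n\, D(n,n)) \lor \neg (\exists k\, \neg F(k)) \lor (\exists n\, F(n))
Push ¬ through the quantifiers and connectives to reach negation normal form:
  (\exists n\, \neg D(n,n)) \lor (\forall k\, F(k)) \lor (\exists n\, F(n))
Standardize variables apart so no two quantifiers bind the same name: n↦c.
  (\exists n\, \neg D(n,n)) \lor (\forall k\, F(k)) \lor (\exists c\, F(c))
Extract every quantifier outward, since the variables are now distinct and don't occur free across branches:
  \exists n\, \forall k\, \exists c\, (\neg D(n,n) \lor F(k) \lor F(c))

\exists n\, \forall k\, \exists c\, (\neg D(n,n) \lor F(k) \lor F(c))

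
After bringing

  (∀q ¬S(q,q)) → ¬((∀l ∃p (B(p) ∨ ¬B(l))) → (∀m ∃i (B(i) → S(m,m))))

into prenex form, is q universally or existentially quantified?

existential

First replace A → B with ¬A ∨ B.
  ¬(∀q ¬S(q,q)) ∨ ¬(¬(∀l ∃p (B(p) ∨ ¬B(l))) ∨ (∀m ∃i (¬B(i) ∨ S(m,m))))
Drive negations inward (¬∀x A ≡ ∃x ¬A, ¬∃x A ≡ ∀x ¬A, De Morgan for ∧/∨):
  (∃q S(q,q)) ∨ (∀l ∃p (B(p) ∨ ¬B(l))) ∧ (∃m ∀i (B(i) ∧ ¬S(m,m)))
Extract every quantifier outward, since the variables are now distinct and don't occur free across branches:
  ∃q ∀l ∃p ∃m ∀i (S(q,q) ∨ (B(p) ∨ ¬B(l)) ∧ B(i) ∧ ¬S(m,m))
The quantifier ∀q sits under an odd number of negations (counting the antecedent side of each →), so it flips to ∃q.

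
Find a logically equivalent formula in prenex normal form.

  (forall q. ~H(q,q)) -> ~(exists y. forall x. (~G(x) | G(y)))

First replace A → B with ¬A ∨ B.
  ~(forall q. ~H(q,q)) | ~(exists y. forall x. (~G(x) | G(y)))
Push ¬ through the quantifiers and connectives to reach negation normal form:
  (exists q. H(q,q)) | (forall y. exists x. (G(x) & ~G(y)))
All bound variables are already distinct, so no renaming is needed.
Finally move all quantifiers to the prefix:
  exists q. forall y. exists x. (H(q,q) | G(x) & ~G(y))

exists q. forall y. exists x. (H(q,q) | G(x) & ~G(y))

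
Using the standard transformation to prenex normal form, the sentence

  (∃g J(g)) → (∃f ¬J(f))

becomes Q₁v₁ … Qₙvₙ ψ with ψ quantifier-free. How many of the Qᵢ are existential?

1

First replace A → B with ¬A ∨ B.
  ¬(∃g J(g)) ∨ (∃f ¬J(f))
Push ¬ through the quantifiers and connectives to reach negation normal form:
  (∀g ¬J(g)) ∨ (∃f ¬J(f))
Finally move all quantifiers to the prefix:
  ∀g ∃f (¬J(g) ∨ ¬J(f))
The prefix is ∀g ∃f: 1 universal, 1 existential.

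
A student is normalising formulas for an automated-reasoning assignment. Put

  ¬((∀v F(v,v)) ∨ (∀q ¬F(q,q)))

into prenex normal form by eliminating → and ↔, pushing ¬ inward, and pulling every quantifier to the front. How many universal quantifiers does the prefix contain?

0

Push ¬ through the quantifiers and connectives to reach negation normal form:
  (∃v ¬F(v,v)) ∧ (∃q F(q,q))
Extract every quantifier outward, since the variables are now distinct and don't occur free across branches:
  ∃v ∃q (¬F(v,v) ∧ F(q,q))
The prefix is ∃v ∃q: 0 universal, 2 existential.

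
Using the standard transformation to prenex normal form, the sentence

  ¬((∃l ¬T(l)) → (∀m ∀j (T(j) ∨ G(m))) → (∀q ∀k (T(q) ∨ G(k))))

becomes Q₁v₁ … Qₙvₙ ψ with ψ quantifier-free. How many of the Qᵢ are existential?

3

First replace A → B with ¬A ∨ B.
  ¬(¬(∃l ¬T(l)) ∨ ¬(∀m ∀j (T(j) ∨ G(m))) ∨ (∀q ∀k (T(q) ∨ G(k))))
Move each ¬ inward, flipping quantifiers it crosses:
  (∃l ¬T(l)) ∧ (∀m ∀j (T(j) ∨ G(m))) ∧ (∃q ∃k (¬T(q) ∧ ¬G(k)))
All bound variables are already distinct, so no renaming is needed.
Extract every quantifier outward, since the variables are now distinct and don't occur free across branches:
  ∃l ∀m ∀j ∃q ∃k (¬T(l) ∧ (T(j) ∨ G(m)) ∧ ¬T(q) ∧ ¬G(k))
The prefix is ∃l ∀m ∀j ∃q ∃k: 2 universal, 3 existential.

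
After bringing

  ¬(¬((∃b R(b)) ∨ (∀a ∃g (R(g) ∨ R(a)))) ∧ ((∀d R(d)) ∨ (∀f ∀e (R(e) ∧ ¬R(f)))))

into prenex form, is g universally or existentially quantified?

existential

Move each ¬ inward, flipping quantifiers it crosses:
  (∃b R(b)) ∨ (∀a ∃g (R(g) ∨ R(a))) ∨ (∃d ¬R(d)) ∧ (∃f ∃e (¬R(e) ∨ R(f)))
Extract every quantifier outward, since the variables are now distinct and don't occur free across branches:
  ∃b ∀a ∃g ∃d ∃f ∃e (R(b) ∨ R(g) ∨ R(a) ∨ ¬R(d) ∧ (¬R(e) ∨ R(f)))
The quantifier ∃g sits under an even number of negations, so it remains existential.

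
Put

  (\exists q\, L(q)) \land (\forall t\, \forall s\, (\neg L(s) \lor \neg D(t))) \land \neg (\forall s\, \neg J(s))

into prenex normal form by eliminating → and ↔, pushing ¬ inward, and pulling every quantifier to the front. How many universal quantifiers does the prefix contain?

Drive negations inward (¬∀x A ≡ ∃x ¬A, ¬∃x A ≡ ∀x ¬A, De Morgan for ∧/∨):
  (\exists q\, L(q)) \land (\forall t\, \forall s\, (\neg L(s) \lor \neg D(t))) \land (\exists s\, J(s))
Rename bound variables to avoid capture: s↦x1.
  (\exists q\, L(q)) \land (\forall t\, \forall s\, (\neg L(s) \lor \neg D(t))) \land (\exists x1\, J(x1))
Pull the quantifiers to the front (each side's bound variable is not free in the other side):
  \exists q\, \forall t\, \forall s\, \exists x1\, (L(q) \land (\neg L(s) \lor \neg D(t)) \land J(x1))
The prefix is \exists q \forall t \forall s \exists x1: 2 universal, 2 existential.

2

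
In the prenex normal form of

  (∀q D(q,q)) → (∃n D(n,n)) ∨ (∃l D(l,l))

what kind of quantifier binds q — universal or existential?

existential

First replace A → B with ¬A ∨ B.
  ¬(∀q D(q,q)) ∨ (∃n D(n,n)) ∨ (∃l D(l,l))
Move each ¬ inward, flipping quantifiers it crosses:
  (∃q ¬D(q,q)) ∨ (∃n D(n,n)) ∨ (∃l D(l,l))
All bound variables are already distinct, so no renaming is needed.
Extract every quantifier outward, since the variables are now distinct and don't occur free across branches:
  ∃q ∃n ∃l (¬D(q,q) ∨ D(n,n) ∨ D(l,l))
The quantifier ∀q sits under an odd number of negations (counting the antecedent side of each →), so it flips to ∃q.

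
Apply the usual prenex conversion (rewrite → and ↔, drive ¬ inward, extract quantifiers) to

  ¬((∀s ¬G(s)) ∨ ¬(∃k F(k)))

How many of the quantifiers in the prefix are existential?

Move each ¬ inward, flipping quantifiers it crosses:
  (∃s G(s)) ∧ (∃k F(k))
Extract every quantifier outward, since the variables are now distinct and don't occur free across branches:
  ∃s ∃k (G(s) ∧ F(k))
The prefix is ∃s ∃k: 0 universal, 2 existential.

2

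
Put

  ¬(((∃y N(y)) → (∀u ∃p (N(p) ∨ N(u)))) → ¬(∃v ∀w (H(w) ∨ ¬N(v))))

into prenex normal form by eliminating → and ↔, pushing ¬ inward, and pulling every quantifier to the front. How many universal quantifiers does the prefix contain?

Rewrite implications/biconditionals: A → B as ¬A ∨ B.
  ¬(¬(¬(∃y N(y)) ∨ (∀u ∃p (N(p) ∨ N(u)))) ∨ ¬(∃v ∀w (H(w) ∨ ¬N(v))))
Move each ¬ inward, flipping quantifiers it crosses:
  ((∀y ¬N(y)) ∨ (∀u ∃p (N(p) ∨ N(u)))) ∧ (∃v ∀w (H(w) ∨ ¬N(v)))
All bound variables are already distinct, so no renaming is needed.
Finally move all quantifiers to the prefix:
  ∀y ∀u ∃p ∃v ∀w ((¬N(y) ∨ N(p) ∨ N(u)) ∧ (H(w) ∨ ¬N(v)))
The prefix is ∀y ∀u ∃p ∃v ∀w: 3 universal, 2 existential.

3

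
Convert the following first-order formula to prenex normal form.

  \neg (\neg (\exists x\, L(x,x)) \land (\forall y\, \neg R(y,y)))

Move each ¬ inward, flipping quantifiers it crosses:
  (\exists x\, L(x,x)) \lor (\exists y\, R(y,y))
All bound variables are already distinct, so no renaming is needed.
Pull the quantifiers to the front (each side's bound variable is not free in the other side):
  \exists x\, \exists y\, (L(x,x) \lor R(y,y))

\exists x\, \exists y\, (L(x,x) \lor R(y,y))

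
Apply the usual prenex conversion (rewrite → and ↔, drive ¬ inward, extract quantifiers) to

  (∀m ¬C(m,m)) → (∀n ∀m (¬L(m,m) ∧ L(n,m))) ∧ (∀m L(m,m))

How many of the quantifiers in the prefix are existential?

1

First replace A → B with ¬A ∨ B.
  ¬(∀m ¬C(m,m)) ∨ (∀n ∀m (¬L(m,m) ∧ L(n,m))) ∧ (∀m L(m,m))
Drive negations inward (¬∀x A ≡ ∃x ¬A, ¬∃x A ≡ ∀x ¬A, De Morgan for ∧/∨):
  (∃m C(m,m)) ∨ (∀n ∀m (¬L(m,m) ∧ L(n,m))) ∧ (∀m L(m,m))
Give each quantifier a distinct variable: m↦b, m↦c.
  (∃m C(m,m)) ∨ (∀n ∀b (¬L(b,b) ∧ L(n,b))) ∧ (∀c L(c,c))
Extract every quantifier outward, since the variables are now distinct and don't occur free across branches:
  ∃m ∀n ∀b ∀c (C(m,m) ∨ ¬L(b,b) ∧ L(n,b) ∧ L(c,c))
The prefix is ∃m ∀n ∀b ∀c: 3 universal, 1 existential.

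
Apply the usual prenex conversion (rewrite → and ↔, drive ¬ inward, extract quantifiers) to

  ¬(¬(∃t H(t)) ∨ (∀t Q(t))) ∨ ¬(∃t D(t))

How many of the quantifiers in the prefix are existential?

2

Push ¬ through the quantifiers and connectives to reach negation normal form:
  (∃t H(t)) ∧ (∃t ¬Q(t)) ∨ (∀t ¬D(t))
Give each quantifier a distinct variable: t↦u1, t↦x.
  (∃t H(t)) ∧ (∃u1 ¬Q(u1)) ∨ (∀x ¬D(x))
Extract every quantifier outward, since the variables are now distinct and don't occur free across branches:
  ∃t ∃u1 ∀x (H(t) ∧ ¬Q(u1) ∨ ¬D(x))
The prefix is ∃t ∃u1 ∀x: 1 universal, 2 existential.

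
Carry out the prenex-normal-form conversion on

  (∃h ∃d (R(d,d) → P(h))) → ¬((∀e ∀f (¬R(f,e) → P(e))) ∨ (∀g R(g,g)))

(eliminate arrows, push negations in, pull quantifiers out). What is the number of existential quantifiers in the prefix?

3

Rewrite implications/biconditionals: A → B as ¬A ∨ B.
  ¬(∃h ∃d (¬R(d,d) ∨ P(h))) ∨ ¬((∀e ∀f (¬¬R(f,e) ∨ P(e))) ∨ (∀g R(g,g)))
Push ¬ through the quantifiers and connectives to reach negation normal form:
  (∀h ∀d (R(d,d) ∧ ¬P(h))) ∨ (∃e ∃f (¬R(f,e) ∧ ¬P(e))) ∧ (∃g ¬R(g,g))
Extract every quantifier outward, since the variables are now distinct and don't occur free across branches:
  ∀h ∀d ∃e ∃f ∃g (R(d,d) ∧ ¬P(h) ∨ ¬R(f,e) ∧ ¬P(e) ∧ ¬R(g,g))
The prefix is ∀h ∀d ∃e ∃f ∃g: 2 universal, 3 existential.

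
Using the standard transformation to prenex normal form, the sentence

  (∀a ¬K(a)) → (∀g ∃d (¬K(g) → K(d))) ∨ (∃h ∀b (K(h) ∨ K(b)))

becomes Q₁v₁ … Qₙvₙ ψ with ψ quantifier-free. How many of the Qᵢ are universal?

Eliminate → and ↔ using ¬ and ∨.
  ¬(∀a ¬K(a)) ∨ (∀g ∃d (¬¬K(g) ∨ K(d))) ∨ (∃h ∀b (K(h) ∨ K(b)))
Drive negations inward (¬∀x A ≡ ∃x ¬A, ¬∃x A ≡ ∀x ¬A, De Morgan for ∧/∨):
  (∃a K(a)) ∨ (∀g ∃d (K(g) ∨ K(d))) ∨ (∃h ∀b (K(h) ∨ K(b)))
All bound variables are already distinct, so no renaming is needed.
Extract every quantifier outward, since the variables are now distinct and don't occur free across branches:
  ∃a ∀g ∃d ∃h ∀b (K(a) ∨ K(g) ∨ K(d) ∨ K(h) ∨ K(b))
The prefix is ∃a ∀g ∃d ∃h ∀b: 2 universal, 3 existential.

2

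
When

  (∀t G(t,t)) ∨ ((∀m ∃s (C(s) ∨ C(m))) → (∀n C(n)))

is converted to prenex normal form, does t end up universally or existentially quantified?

Eliminate → and ↔ using ¬ and ∨.
  (∀t G(t,t)) ∨ ¬(∀m ∃s (C(s) ∨ C(m))) ∨ (∀n C(n))
Drive negations inward (¬∀x A ≡ ∃x ¬A, ¬∃x A ≡ ∀x ¬A, De Morgan for ∧/∨):
  (∀t G(t,t)) ∨ (∃m ∀s (¬C(s) ∧ ¬C(m))) ∨ (∀n C(n))
All bound variables are already distinct, so no renaming is needed.
Pull the quantifiers to the front (each side's bound variable is not free in the other side):
  ∀t ∃m ∀s ∀n (G(t,t) ∨ ¬C(s) ∧ ¬C(m) ∨ C(n))
The quantifier ∀t sits under an even number of negations (counting the antecedent side of each →), so it remains universal.

universal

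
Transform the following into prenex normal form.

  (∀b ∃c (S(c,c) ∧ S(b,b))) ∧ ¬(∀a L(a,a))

∀b ∃c ∃a (S(c,c) ∧ S(b,b) ∧ ¬L(a,a))

Push ¬ through the quantifiers and connectives to reach negation normal form:
  (∀b ∃c (S(c,c) ∧ S(b,b))) ∧ (∃a ¬L(a,a))
Finally move all quantifiers to the prefix:
  ∀b ∃c ∃a (S(c,c) ∧ S(b,b) ∧ ¬L(a,a))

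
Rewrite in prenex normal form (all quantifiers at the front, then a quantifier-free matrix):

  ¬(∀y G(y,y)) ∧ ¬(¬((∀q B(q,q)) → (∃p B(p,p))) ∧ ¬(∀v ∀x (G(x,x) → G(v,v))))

∃y ∃q ∃p ∀v ∀x (¬G(y,y) ∧ (¬B(q,q) ∨ B(p,p) ∨ ¬G(x,x) ∨ G(v,v)))

Rewrite implications/biconditionals: A → B as ¬A ∨ B.
  ¬(∀y G(y,y)) ∧ ¬(¬(¬(∀q B(q,q)) ∨ (∃p B(p,p))) ∧ ¬(∀v ∀x (¬G(x,x) ∨ G(v,v))))
Drive negations inward (¬∀x A ≡ ∃x ¬A, ¬∃x A ≡ ∀x ¬A, De Morgan for ∧/∨):
  (∃y ¬G(y,y)) ∧ ((∃q ¬B(q,q)) ∨ (∃p B(p,p)) ∨ (∀v ∀x (¬G(x,x) ∨ G(v,v))))
All bound variables are already distinct, so no renaming is needed.
Pull the quantifiers to the front (each side's bound variable is not free in the other side):
  ∃y ∃q ∃p ∀v ∀x (¬G(y,y) ∧ (¬B(q,q) ∨ B(p,p) ∨ ¬G(x,x) ∨ G(v,v)))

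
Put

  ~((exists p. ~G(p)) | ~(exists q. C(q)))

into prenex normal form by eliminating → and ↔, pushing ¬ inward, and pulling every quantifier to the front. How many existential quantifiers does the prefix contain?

Push ¬ through the quantifiers and connectives to reach negation normal form:
  (forall p. G(p)) & (exists q. C(q))
Extract every quantifier outward, since the variables are now distinct and don't occur free across branches:
  forall p. exists q. (G(p) & C(q))
The prefix is forall p exists q: 1 universal, 1 existential.

1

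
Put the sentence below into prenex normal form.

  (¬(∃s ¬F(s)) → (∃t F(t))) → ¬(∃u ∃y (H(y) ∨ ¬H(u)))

∀s ∀t ∀u ∀y (F(s) ∧ ¬F(t) ∨ ¬H(y) ∧ H(u))

Rewrite implications/biconditionals: A → B as ¬A ∨ B.
  ¬(¬¬(∃s ¬F(s)) ∨ (∃t F(t))) ∨ ¬(∃u ∃y (H(y) ∨ ¬H(u)))
Drive negations inward (¬∀x A ≡ ∃x ¬A, ¬∃x A ≡ ∀x ¬A, De Morgan for ∧/∨):
  (∀s F(s)) ∧ (∀t ¬F(t)) ∨ (∀u ∀y (¬H(y) ∧ H(u)))
Pull the quantifiers to the front (each side's bound variable is not free in the other side):
  ∀s ∀t ∀u ∀y (F(s) ∧ ¬F(t) ∨ ¬H(y) ∧ H(u))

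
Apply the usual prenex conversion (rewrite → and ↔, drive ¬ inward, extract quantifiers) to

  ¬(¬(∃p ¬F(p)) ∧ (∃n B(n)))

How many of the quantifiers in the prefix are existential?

Push ¬ through the quantifiers and connectives to reach negation normal form:
  (∃p ¬F(p)) ∨ (∀n ¬B(n))
Pull the quantifiers to the front (each side's bound variable is not free in the other side):
  ∃p ∀n (¬F(p) ∨ ¬B(n))
The prefix is ∃p ∀n: 1 universal, 1 existential.

1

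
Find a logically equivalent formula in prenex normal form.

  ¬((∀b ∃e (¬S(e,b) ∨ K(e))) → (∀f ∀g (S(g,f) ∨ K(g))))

∀b ∃e ∃f ∃g ((¬S(e,b) ∨ K(e)) ∧ ¬S(g,f) ∧ ¬K(g))

First replace A → B with ¬A ∨ B.
  ¬(¬(∀b ∃e (¬S(e,b) ∨ K(e))) ∨ (∀f ∀g (S(g,f) ∨ K(g))))
Move each ¬ inward, flipping quantifiers it crosses:
  (∀b ∃e (¬S(e,b) ∨ K(e))) ∧ (∃f ∃g (¬S(g,f) ∧ ¬K(g)))
Pull the quantifiers to the front (each side's bound variable is not free in the other side):
  ∀b ∃e ∃f ∃g ((¬S(e,b) ∨ K(e)) ∧ ¬S(g,f) ∧ ¬K(g))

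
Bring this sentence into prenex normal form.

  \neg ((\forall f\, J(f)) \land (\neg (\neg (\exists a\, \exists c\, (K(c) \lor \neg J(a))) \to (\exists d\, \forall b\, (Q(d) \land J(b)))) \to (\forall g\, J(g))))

Eliminate → and ↔ using ¬ and ∨.
  \neg ((\forall f\, J(f)) \land (\neg \neg (\neg \neg (\exists a\, \exists c\, (K(c) \lor \neg J(a))) \lor (\exists d\, \forall b\, (Q(d) \land J(b)))) \lor (\forall g\, J(g))))
Push ¬ through the quantifiers and connectives to reach negation normal form:
  (\exists f\, \neg J(f)) \lor (\forall a\, \forall c\, (\neg K(c) \land J(a))) \land (\forall d\, \exists b\, (\neg Q(d) \lor \neg J(b))) \land (\exists g\, \neg J(g))
Finally move all quantifiers to the prefix:
  \exists f\, \forall a\, \forall c\, \forall d\, \exists b\, \exists g\, (\neg J(f) \lor \neg K(c) \land J(a) \land (\neg Q(d) \lor \neg J(b)) \land \neg J(g))

\exists f\, \forall a\, \forall c\, \forall d\, \exists b\, \exists g\, (\neg J(f) \lor \neg K(c) \land J(a) \land (\neg Q(d) \lor \neg J(b)) \land \neg J(g))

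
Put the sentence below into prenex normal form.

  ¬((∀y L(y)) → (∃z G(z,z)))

∀y ∀z (L(y) ∧ ¬G(z,z))

First replace A → B with ¬A ∨ B.
  ¬(¬(∀y L(y)) ∨ (∃z G(z,z)))
Push ¬ through the quantifiers and connectives to reach negation normal form:
  (∀y L(y)) ∧ (∀z ¬G(z,z))
All bound variables are already distinct, so no renaming is needed.
Finally move all quantifiers to the prefix:
  ∀y ∀z (L(y) ∧ ¬G(z,z))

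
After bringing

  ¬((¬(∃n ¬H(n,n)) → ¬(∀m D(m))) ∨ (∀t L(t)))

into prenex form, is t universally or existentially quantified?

existential

Rewrite implications/biconditionals: A → B as ¬A ∨ B.
  ¬(¬¬(∃n ¬H(n,n)) ∨ ¬(∀m D(m)) ∨ (∀t L(t)))
Push ¬ through the quantifiers and connectives to reach negation normal form:
  (∀n H(n,n)) ∧ (∀m D(m)) ∧ (∃t ¬L(t))
Pull the quantifiers to the front (each side's bound variable is not free in the other side):
  ∀n ∀m ∃t (H(n,n) ∧ D(m) ∧ ¬L(t))
The quantifier ∀t sits under an odd number of negations (counting the antecedent side of each →), so it flips to ∃t.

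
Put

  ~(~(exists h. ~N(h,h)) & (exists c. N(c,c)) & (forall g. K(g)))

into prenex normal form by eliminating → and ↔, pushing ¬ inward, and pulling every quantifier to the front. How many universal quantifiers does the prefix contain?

Move each ¬ inward, flipping quantifiers it crosses:
  (exists h. ~N(h,h)) | (forall c. ~N(c,c)) | (exists g. ~K(g))
Pull the quantifiers to the front (each side's bound variable is not free in the other side):
  exists h. forall c. exists g. (~N(h,h) | ~N(c,c) | ~K(g))
The prefix is exists h forall c exists g: 1 universal, 2 existential.

1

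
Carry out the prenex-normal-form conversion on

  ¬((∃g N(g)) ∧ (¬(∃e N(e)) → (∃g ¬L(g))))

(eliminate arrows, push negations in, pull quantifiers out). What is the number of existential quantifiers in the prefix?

Rewrite implications/biconditionals: A → B as ¬A ∨ B.
  ¬((∃g N(g)) ∧ (¬¬(∃e N(e)) ∨ (∃g ¬L(g))))
Move each ¬ inward, flipping quantifiers it crosses:
  (∀g ¬N(g)) ∨ (∀e ¬N(e)) ∧ (∀g L(g))
Standardize variables apart so no two quantifiers bind the same name: g↦y.
  (∀g ¬N(g)) ∨ (∀e ¬N(e)) ∧ (∀y L(y))
Finally move all quantifiers to the prefix:
  ∀g ∀e ∀y (¬N(g) ∨ ¬N(e) ∧ L(y))
The prefix is ∀g ∀e ∀y: 3 universal, 0 existential.

0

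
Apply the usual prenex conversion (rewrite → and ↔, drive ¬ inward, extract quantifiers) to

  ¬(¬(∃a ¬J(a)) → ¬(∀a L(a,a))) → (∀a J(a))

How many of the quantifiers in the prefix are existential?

Rewrite implications/biconditionals: A → B as ¬A ∨ B.
  ¬¬(¬¬(∃a ¬J(a)) ∨ ¬(∀a L(a,a))) ∨ (∀a J(a))
Move each ¬ inward, flipping quantifiers it crosses:
  (∃a ¬J(a)) ∨ (∃a ¬L(a,a)) ∨ (∀a J(a))
Standardize variables apart so no two quantifiers bind the same name: a↦c, a↦r.
  (∃a ¬J(a)) ∨ (∃c ¬L(c,c)) ∨ (∀r J(r))
Finally move all quantifiers to the prefix:
  ∃a ∃c ∀r (¬J(a) ∨ ¬L(c,c) ∨ J(r))
The prefix is ∃a ∃c ∀r: 1 universal, 2 existential.

2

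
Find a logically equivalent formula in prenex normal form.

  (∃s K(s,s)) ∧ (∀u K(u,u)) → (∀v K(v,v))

Rewrite implications/biconditionals: A → B as ¬A ∨ B.
  ¬((∃s K(s,s)) ∧ (∀u K(u,u))) ∨ (∀v K(v,v))
Push ¬ through the quantifiers and connectives to reach negation normal form:
  (∀s ¬K(s,s)) ∨ (∃u ¬K(u,u)) ∨ (∀v K(v,v))
All bound variables are already distinct, so no renaming is needed.
Finally move all quantifiers to the prefix:
  ∀s ∃u ∀v (¬K(s,s) ∨ ¬K(u,u) ∨ K(v,v))

∀s ∃u ∀v (¬K(s,s) ∨ ¬K(u,u) ∨ K(v,v))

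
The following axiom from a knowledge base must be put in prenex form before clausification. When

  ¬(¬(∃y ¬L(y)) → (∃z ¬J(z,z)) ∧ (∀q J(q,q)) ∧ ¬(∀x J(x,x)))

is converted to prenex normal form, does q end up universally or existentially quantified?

existential

Eliminate → and ↔ using ¬ and ∨.
  ¬(¬¬(∃y ¬L(y)) ∨ (∃z ¬J(z,z)) ∧ (∀q J(q,q)) ∧ ¬(∀x J(x,x)))
Move each ¬ inward, flipping quantifiers it crosses:
  (∀y L(y)) ∧ ((∀z J(z,z)) ∨ (∃q ¬J(q,q)) ∨ (∀x J(x,x)))
All bound variables are already distinct, so no renaming is needed.
Finally move all quantifiers to the prefix:
  ∀y ∀z ∃q ∀x (L(y) ∧ (J(z,z) ∨ ¬J(q,q) ∨ J(x,x)))
The quantifier ∀q sits under an odd number of negations (counting the antecedent side of each →), so it flips to ∃q.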